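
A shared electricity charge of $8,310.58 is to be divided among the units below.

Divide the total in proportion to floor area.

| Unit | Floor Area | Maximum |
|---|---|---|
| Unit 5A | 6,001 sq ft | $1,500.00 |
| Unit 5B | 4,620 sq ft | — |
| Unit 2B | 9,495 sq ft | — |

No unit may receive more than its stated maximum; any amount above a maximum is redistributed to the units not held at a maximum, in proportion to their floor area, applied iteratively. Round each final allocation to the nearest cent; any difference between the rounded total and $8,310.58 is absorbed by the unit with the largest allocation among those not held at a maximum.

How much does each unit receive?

Unit 5A: $1,500.00; Unit 5B: $2,229.18; Unit 2B: $4,581.40

Floor area total: 20,116.
Pro-rata shares before constraints: Unit 5A 2,479.2101; Unit 5B 1,908.6737; Unit 2B 3,922.6962.
Cap binds for Unit 5A ($1,500.00); balance $6,810.58 reallocated over remaining floor area 14,115.
Redistributed shares: Unit 5B 2,229.1803 → $2,229.18; Unit 2B 4,581.3997 → $4,581.40.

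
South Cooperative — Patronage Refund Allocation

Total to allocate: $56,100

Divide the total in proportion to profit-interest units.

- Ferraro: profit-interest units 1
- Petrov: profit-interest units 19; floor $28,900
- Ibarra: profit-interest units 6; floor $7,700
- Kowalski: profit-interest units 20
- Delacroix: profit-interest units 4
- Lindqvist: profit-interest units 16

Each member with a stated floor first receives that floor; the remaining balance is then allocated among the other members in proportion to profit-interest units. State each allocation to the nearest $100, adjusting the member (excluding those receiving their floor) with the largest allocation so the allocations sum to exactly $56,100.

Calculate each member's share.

Ferraro: $500 | Petrov: $28,900 | Ibarra: $7,700 | Kowalski: $9,500 | Delacroix: $1,900 | Lindqvist: $7,600

Guaranteed amounts: Petrov $28,900; Ibarra $7,700. Residual $19,500.
Residual split over remaining profit-interest units 41: Ferraro 475.61 → $500; Kowalski 9,512.20 → $9,500; Delacroix 1,902.44 → $1,900; Lindqvist 7,609.76 → $7,600.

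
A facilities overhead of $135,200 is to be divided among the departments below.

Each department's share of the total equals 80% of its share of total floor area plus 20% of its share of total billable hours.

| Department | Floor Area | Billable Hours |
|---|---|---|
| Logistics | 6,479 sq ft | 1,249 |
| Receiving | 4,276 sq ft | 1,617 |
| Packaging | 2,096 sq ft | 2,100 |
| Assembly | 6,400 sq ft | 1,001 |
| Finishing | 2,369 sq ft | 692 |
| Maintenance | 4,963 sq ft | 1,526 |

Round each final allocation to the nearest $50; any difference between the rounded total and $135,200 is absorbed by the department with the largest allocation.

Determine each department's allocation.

Logistics: $30,450 · Receiving: $22,750 · Packaging: $15,450 · Assembly: $29,350 · Finishing: $11,950 · Maintenance: $25,250

Floor area total 26,583; billable hours total 8,185.
Combined weights (80% floor area + 20% billable hours): Logistics 0.2255; Receiving 0.1682; Packaging 0.1144; Assembly 0.2171; Finishing 0.0882; Maintenance 0.1866.
Raw shares: Logistics 30,487.73; Receiving 22,739.97; Packaging 15,465.70; Assembly 29,347.01; Finishing 11,925.0001; Maintenance 25,234.58.
Rounded to nearest $50: Logistics $30,500; Receiving $22,750; Packaging $15,450; Assembly $29,350; Finishing $11,950; Maintenance $25,250. Sum = $135,250.
Difference $135,200 − $135,250 = −$50 applied to largest allocation (Logistics): Logistics becomes $30,450.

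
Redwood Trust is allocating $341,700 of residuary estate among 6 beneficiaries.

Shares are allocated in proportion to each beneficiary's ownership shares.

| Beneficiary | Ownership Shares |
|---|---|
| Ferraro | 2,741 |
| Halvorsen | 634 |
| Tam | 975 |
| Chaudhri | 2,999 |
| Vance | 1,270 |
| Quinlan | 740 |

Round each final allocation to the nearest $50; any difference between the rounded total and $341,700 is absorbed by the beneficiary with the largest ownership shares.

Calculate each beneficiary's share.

Ferraro: $100,050; Halvorsen: $23,150; Tam: $35,600; Chaudhri: $109,550; Vance: $46,350; Quinlan: $27,000

Ownership shares total: 9,359.
Proportional shares: Ferraro 2,741/9,359 × $341,700 = 100,074.76; Halvorsen 634/9,359 × $341,700 = 23,147.54; Tam 975/9,359 × $341,700 = 35,597.55; Chaudhri 2,999/9,359 × $341,700 = 109,494.42; Vance 1,270/9,359 × $341,700 = 46,368.09; Quinlan 740/9,359 × $341,700 = 27,017.63.
After rounding ($50): Ferraro $100,050; Halvorsen $23,150; Tam $35,600; Chaudhri $109,500; Vance $46,350; Quinlan $27,000. Sum = $341,650.
Difference $341,700 − $341,650 = +$50 applied to largest ownership shares (Chaudhri): Chaudhri becomes $109,550.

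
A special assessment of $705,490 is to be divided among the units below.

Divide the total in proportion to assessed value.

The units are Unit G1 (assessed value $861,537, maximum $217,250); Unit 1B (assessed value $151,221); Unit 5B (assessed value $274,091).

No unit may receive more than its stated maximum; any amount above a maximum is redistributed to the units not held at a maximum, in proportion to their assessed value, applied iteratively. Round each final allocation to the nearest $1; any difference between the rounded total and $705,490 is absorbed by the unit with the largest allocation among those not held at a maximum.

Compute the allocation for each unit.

Unit G1: $217,250 | Unit 1B: $173,595 | Unit 5B: $314,645

Sum of assessed value: 1,286,849.
Unconstrained shares: Unit G1 472,320.95; Unit 1B 82,903.98; Unit 5B 150,265.07.
Held at cap: Unit G1 ($217,250); balance $488,240 reallocated over remaining assessed value 425,312.
Shares after redistribution: Unit 1B 173,595.25 → $173,595; Unit 5B 314,644.75 → $314,645.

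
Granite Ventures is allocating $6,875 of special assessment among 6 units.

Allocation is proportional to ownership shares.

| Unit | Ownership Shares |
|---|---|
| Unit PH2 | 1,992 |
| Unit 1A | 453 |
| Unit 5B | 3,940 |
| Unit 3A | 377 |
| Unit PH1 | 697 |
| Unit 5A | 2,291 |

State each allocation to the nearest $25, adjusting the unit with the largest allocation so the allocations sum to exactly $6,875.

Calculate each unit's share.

Unit PH2: $1,400; Unit 1A: $325; Unit 5B: $2,750; Unit 3A: $275; Unit PH1: $500; Unit 5A: $1,625

Sum of ownership shares: 9,750.
Proportional shares: Unit PH2 1,992/9,750 × $6,875 = 1,404.62; Unit 1A 453/9,750 × $6,875 = 319.42; Unit 5B 3,940/9,750 × $6,875 = 2,778.21; Unit 3A 377/9,750 × $6,875 = 265.83; Unit PH1 697/9,750 × $6,875 = 491.47; Unit 5A 2,291/9,750 × $6,875 = 1,615.45.
Rounded to nearest $25: Unit PH2 $1,400; Unit 1A $325; Unit 5B $2,775; Unit 3A $275; Unit PH1 $500; Unit 5A $1,625. Sum = $6,900.
Difference $6,875 − $6,900 = −$25 applied to largest allocation (Unit 5B): Unit 5B becomes $2,750.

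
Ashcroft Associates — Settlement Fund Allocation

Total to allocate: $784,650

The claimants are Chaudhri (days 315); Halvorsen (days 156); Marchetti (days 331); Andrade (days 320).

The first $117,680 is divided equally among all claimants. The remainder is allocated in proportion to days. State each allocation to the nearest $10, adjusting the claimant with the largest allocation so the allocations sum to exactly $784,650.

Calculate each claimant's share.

$117,680 shared equally gives $29,420 per claimant.
Remainder $666,970 by days (total 1,122): Chaudhri 187,250.94 → $187,250; Halvorsen 92,733.80 → $92,730; Marchetti 196,762.09 → $196,760; Andrade 190,223.17 → $190,220.
Rounding difference +$10 on remainder applied to Marchetti.
Totals: Chaudhri $29,420 + $187,250 = $216,670; Halvorsen $29,420 + $92,730 = $122,150; Marchetti $29,420 + $196,770 = $226,190; Andrade $29,420 + $190,220 = $219,640.

Chaudhri: $216,670; Halvorsen: $122,150; Marchetti: $226,190; Andrade: $219,640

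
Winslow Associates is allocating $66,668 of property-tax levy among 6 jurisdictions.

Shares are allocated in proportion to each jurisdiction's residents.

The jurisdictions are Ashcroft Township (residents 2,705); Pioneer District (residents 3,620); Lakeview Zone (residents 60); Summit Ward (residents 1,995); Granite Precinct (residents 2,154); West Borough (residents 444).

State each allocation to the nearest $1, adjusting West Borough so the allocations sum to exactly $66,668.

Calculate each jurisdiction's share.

Combined residents = 10,978.
Raw shares: Ashcroft Township 2,705/10,978 × $66,668 = 16,427.12; Pioneer District 3,620/10,978 × $66,668 = 21,983.80; Lakeview Zone 60/10,978 × $66,668 = 364.37; Summit Ward 1,995/10,978 × $66,668 = 12,115.38; Granite Precinct 2,154/10,978 × $66,668 = 13,080.97; West Borough 444/10,978 × $66,668 = 2,696.36.
At nearest $1: Ashcroft Township $16,427; Pioneer District $21,984; Lakeview Zone $364; Summit Ward $12,115; Granite Precinct $13,081; West Borough $2,696. Sum = $66,667.
Difference $66,668 − $66,667 = +$1 applied to West Borough: West Borough becomes $2,697.

Ashcroft Township: $16,427 | Pioneer District: $21,984 | Lakeview Zone: $364 | Summit Ward: $12,115 | Granite Precinct: $13,081 | West Borough: $2,697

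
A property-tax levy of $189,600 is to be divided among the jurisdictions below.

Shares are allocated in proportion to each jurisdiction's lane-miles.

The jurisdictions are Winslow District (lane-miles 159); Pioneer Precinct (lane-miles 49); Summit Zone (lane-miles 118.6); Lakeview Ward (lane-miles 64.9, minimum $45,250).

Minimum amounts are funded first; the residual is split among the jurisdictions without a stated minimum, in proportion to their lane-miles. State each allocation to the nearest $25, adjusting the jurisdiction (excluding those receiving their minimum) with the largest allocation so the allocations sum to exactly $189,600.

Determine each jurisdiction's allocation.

Winslow District: $70,275; Pioneer Precinct: $21,650; Summit Zone: $52,425; Lakeview Ward: $45,250

Fund the minimums — Lakeview Ward $45,250. Residual $144,350.
Residual split over remaining lane-miles 326.6: Winslow District 70,274.49 → $70,275; Pioneer Precinct 21,656.92 → $21,650; Summit Zone 52,418.59 → $52,425.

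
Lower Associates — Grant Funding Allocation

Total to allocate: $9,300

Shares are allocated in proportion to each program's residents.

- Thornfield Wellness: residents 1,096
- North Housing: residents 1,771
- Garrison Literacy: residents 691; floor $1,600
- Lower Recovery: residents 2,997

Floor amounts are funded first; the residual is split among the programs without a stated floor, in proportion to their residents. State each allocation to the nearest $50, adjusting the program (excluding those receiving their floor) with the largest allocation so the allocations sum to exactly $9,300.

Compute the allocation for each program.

Thornfield Wellness: $1,450; North Housing: $2,350; Garrison Literacy: $1,600; Lower Recovery: $3,900

Guaranteed amounts: Garrison Literacy $1,600. Remaining pool $7,700.
Remaining pool split over remaining residents 5,864: Thornfield Wellness 1,439.15 → $1,450; North Housing 2,325.49 → $2,350; Lower Recovery 3,935.35 → $3,950.
Rounding difference −$50 applied to Lower Recovery → $3,900.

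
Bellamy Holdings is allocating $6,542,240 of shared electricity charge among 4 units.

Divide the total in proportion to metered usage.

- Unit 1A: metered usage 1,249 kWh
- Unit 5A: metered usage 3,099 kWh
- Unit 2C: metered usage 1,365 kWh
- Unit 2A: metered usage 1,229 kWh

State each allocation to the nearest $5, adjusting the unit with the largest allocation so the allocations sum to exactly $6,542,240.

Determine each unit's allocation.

Unit 1A: $1,177,075 · Unit 5A: $2,920,545 · Unit 2C: $1,286,395 · Unit 2A: $1,158,225

Total metered usage = 6,942.
Pro-rata amounts: Unit 1A 1,249/6,942 × $6,542,240 = 1,177,075.45; Unit 5A 3,099/6,942 × $6,542,240 = 2,920,541.88; Unit 2C 1,365/6,942 × $6,542,240 = 1,286,395.51; Unit 2A 1,229/6,942 × $6,542,240 = 1,158,227.16.
Rounded to nearest $5: Unit 1A $1,177,075; Unit 5A $2,920,540; Unit 2C $1,286,395; Unit 2A $1,158,225. Sum = $6,542,235.
Difference $6,542,240 − $6,542,235 = +$5 applied to largest allocation (Unit 5A): Unit 5A becomes $2,920,545.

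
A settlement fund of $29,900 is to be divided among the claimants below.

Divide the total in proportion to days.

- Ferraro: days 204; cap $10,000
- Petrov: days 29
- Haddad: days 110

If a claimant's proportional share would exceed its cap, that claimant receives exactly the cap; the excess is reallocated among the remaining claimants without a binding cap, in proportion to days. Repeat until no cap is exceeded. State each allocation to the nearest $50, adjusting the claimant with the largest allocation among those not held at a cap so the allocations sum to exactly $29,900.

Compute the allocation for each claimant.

Ferraro: $10,000 · Petrov: $4,150 · Haddad: $15,750

Days total: 343.
Pro-rata shares before constraints: Ferraro 17,783.09; Petrov 2,527.99; Haddad 9,588.92.
Capped: Ferraro ($10,000); remaining pool $19,900 reallocated over remaining days 139.
Remaining shares: Petrov 4,151.80 → $4,150; Haddad 15,748.20 → $15,750.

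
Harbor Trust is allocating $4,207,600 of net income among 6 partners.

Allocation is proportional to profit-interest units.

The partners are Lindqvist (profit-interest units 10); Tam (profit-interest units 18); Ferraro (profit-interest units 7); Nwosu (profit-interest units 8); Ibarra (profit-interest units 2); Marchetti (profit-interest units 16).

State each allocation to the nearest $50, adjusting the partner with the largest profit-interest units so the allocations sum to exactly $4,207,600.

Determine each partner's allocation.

Combined profit-interest units = 10 + 18 + 7 + 8 + 2 + 16 = 61.
Pro-rata amounts: Lindqvist 689,770.49; Tam 1,241,586.89; Ferraro 482,839.34; Nwosu 551,816.39; Ibarra 137,954.10; Marchetti 1,103,632.79.
After rounding ($50): Lindqvist $689,750; Tam $1,241,600; Ferraro $482,850; Nwosu $551,800; Ibarra $137,950; Marchetti $1,103,650. Sum = $4,207,600.
Sum already equals the total — no adjustment.

Lindqvist: $689,750 · Tam: $1,241,600 · Ferraro: $482,850 · Nwosu: $551,800 · Ibarra: $137,950 · Marchetti: $1,103,650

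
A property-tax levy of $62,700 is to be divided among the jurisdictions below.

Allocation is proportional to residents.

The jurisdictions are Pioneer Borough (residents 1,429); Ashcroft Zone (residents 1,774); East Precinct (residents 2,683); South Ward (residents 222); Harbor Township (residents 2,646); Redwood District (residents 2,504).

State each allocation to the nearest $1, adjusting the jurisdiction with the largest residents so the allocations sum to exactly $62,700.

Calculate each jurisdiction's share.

Residents total: 1,429 + 1,774 + 2,683 + 222 + 2,646 + 2,504 = 11,258.
Proportional shares: Pioneer Borough 7,958.63; Ashcroft Zone 9,880.07; East Precinct 14,942.63; South Ward 1,236.40; Harbor Township 14,736.56; Redwood District 13,945.71.
After rounding ($1): Pioneer Borough $7,959; Ashcroft Zone $9,880; East Precinct $14,943; South Ward $1,236; Harbor Township $14,737; Redwood District $13,946. Sum = $62,701.
Difference $62,700 − $62,701 = −$1 applied to largest residents (East Precinct): East Precinct becomes $14,942.

Pioneer Borough: $7,959 | Ashcroft Zone: $9,880 | East Precinct: $14,942 | South Ward: $1,236 | Harbor Township: $14,737 | Redwood District: $13,946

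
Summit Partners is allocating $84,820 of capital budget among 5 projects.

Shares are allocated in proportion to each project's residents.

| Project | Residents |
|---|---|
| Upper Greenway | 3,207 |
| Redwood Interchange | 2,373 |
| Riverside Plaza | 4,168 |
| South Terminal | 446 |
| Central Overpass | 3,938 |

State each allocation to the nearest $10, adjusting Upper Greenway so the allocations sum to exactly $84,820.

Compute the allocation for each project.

Sum of residents: 14,132.
Pro-rata amounts: Upper Greenway 3,207/14,132 × $84,820 = 19,248.35; Redwood Interchange 2,373/14,132 × $84,820 = 14,242.70; Riverside Plaza 4,168/14,132 × $84,820 = 25,016.26; South Terminal 446/14,132 × $84,820 = 2,676.88; Central Overpass 3,938/14,132 × $84,820 = 23,635.80.
Rounded to nearest $10: Upper Greenway $19,250; Redwood Interchange $14,240; Riverside Plaza $25,020; South Terminal $2,680; Central Overpass $23,640. Sum = $84,830.
Difference $84,820 − $84,830 = −$10 applied to Upper Greenway: Upper Greenway becomes $19,240.

Upper Greenway: $19,240 · Redwood Interchange: $14,240 · Riverside Plaza: $25,020 · South Terminal: $2,680 · Central Overpass: $23,640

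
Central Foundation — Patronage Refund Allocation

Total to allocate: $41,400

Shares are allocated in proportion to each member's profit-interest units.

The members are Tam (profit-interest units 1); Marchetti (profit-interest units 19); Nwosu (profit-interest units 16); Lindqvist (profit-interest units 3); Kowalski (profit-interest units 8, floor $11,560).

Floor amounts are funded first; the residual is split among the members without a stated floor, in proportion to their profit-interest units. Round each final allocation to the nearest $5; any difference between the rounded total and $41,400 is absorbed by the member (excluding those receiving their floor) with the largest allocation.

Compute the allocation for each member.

Tam: $765 · Marchetti: $14,540 · Nwosu: $12,240 · Lindqvist: $2,295 · Kowalski: $11,560

Guaranteed amounts: Kowalski $11,560. Remaining pool $29,840.
Remaining pool split over remaining profit-interest units 39: Tam 765.13 → $765; Marchetti 14,537.44 → $14,535; Nwosu 12,242.05 → $12,240; Lindqvist 2,295.38 → $2,295.
Rounding difference +$5 applied to Marchetti → $14,540.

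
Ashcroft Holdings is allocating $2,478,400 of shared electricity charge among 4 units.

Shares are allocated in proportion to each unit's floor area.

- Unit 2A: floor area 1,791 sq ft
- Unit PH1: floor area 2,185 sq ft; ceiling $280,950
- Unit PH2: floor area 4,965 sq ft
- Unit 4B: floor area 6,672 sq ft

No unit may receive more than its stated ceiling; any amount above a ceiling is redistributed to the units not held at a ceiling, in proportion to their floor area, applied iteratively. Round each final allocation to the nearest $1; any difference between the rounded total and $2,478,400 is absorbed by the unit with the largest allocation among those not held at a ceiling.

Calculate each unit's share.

Combined floor area = 15,613.
Proportional shares (ignoring caps): Unit 2A 284,302.47; Unit PH1 346,845.83; Unit PH2 788,141.68; Unit 4B 1,059,110.02.
Held at cap: Unit PH1 ($280,950); balance $2,197,450 reallocated over remaining floor area 13,428.
Redistributed shares: Unit 2A 293,091.52 → $293,092; Unit PH2 812,506.65 → $812,507; Unit 4B 1,091,851.83 → $1,091,852.
Rounding difference −$1 applied to Unit 4B → $1,091,851.

Unit 2A: $293,092 | Unit PH1: $280,950 | Unit PH2: $812,507 | Unit 4B: $1,091,851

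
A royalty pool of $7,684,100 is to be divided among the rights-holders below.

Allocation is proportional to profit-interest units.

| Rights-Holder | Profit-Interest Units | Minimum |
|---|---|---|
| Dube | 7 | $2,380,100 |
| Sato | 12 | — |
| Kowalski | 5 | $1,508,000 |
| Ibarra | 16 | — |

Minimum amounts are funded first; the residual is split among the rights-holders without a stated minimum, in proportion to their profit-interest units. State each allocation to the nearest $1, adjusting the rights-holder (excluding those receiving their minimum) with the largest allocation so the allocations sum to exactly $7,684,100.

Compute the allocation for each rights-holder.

Minimums first: Dube $2,380,100; Kowalski $1,508,000. Remaining pool $3,796,000.
Remaining pool split over remaining profit-interest units 28: Sato 1,626,857.14 → $1,626,857; Ibarra 2,169,142.86 → $2,169,143.

Dube: $2,380,100 · Sato: $1,626,857 · Kowalski: $1,508,000 · Ibarra: $2,169,143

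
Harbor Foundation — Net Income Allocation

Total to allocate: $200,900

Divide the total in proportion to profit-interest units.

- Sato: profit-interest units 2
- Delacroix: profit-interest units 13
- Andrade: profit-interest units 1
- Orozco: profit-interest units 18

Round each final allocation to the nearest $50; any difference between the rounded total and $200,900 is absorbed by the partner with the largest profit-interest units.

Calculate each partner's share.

Total profit-interest units = 34.
Raw shares: Sato 2/34 × $200,900 = 11,817.65; Delacroix 13/34 × $200,900 = 76,814.71; Andrade 1/34 × $200,900 = 5,908.82; Orozco 18/34 × $200,900 = 106,358.82.
At nearest $50: Sato $11,800; Delacroix $76,800; Andrade $5,900; Orozco $106,350. Sum = $200,850.
Difference $200,900 − $200,850 = +$50 applied to largest profit-interest units (Orozco): Orozco becomes $106,400.

Sato: $11,800 | Delacroix: $76,800 | Andrade: $5,900 | Orozco: $106,400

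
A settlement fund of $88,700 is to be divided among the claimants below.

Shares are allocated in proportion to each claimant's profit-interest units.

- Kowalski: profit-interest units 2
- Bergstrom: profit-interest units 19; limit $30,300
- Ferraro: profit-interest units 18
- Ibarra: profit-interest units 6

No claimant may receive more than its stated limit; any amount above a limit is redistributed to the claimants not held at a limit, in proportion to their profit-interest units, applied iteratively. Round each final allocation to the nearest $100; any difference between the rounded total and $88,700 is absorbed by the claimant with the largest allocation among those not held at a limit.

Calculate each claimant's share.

Total profit-interest units = 45.
Pro-rata shares before constraints: Kowalski 3,942.22; Bergstrom 37,451.11; Ferraro 35,480.00; Ibarra 11,826.67.
Capped: Bergstrom ($30,300); balance $58,400 reallocated over remaining profit-interest units 26.
Redistributed shares: Kowalski 4,492.31 → $4,500; Ferraro 40,430.77 → $40,400; Ibarra 13,476.92 → $13,500.

Kowalski: $4,500 · Bergstrom: $30,300 · Ferraro: $40,400 · Ibarra: $13,500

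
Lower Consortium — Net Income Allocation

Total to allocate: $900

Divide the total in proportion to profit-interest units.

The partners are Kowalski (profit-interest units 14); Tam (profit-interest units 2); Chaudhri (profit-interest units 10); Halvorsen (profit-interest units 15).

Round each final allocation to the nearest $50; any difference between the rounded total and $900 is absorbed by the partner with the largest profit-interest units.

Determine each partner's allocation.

Kowalski: $300 | Tam: $50 | Chaudhri: $200 | Halvorsen: $350

Sum of profit-interest units: 14 + 2 + 10 + 15 = 41.
Raw shares: Kowalski 307.32; Tam 43.90; Chaudhri 219.51; Halvorsen 329.27.
At nearest $50: Kowalski $300; Tam $50; Chaudhri $200; Halvorsen $350. Sum = $900.
Rounded total matches; no reconciliation needed.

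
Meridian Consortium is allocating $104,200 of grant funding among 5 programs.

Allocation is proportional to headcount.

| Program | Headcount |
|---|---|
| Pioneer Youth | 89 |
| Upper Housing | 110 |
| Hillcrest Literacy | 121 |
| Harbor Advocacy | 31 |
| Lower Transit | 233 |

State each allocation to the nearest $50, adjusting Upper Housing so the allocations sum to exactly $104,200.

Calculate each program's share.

Pioneer Youth: $15,900 | Upper Housing: $19,600 | Hillcrest Literacy: $21,600 | Harbor Advocacy: $5,550 | Lower Transit: $41,550

Total headcount = 584.
Unrounded shares: Pioneer Youth 89/584 × $104,200 = 15,879.79; Upper Housing 110/584 × $104,200 = 19,626.71; Hillcrest Literacy 121/584 × $104,200 = 21,589.38; Harbor Advocacy 31/584 × $104,200 = 5,531.16; Lower Transit 233/584 × $104,200 = 41,572.95.
After rounding ($50): Pioneer Youth $15,900; Upper Housing $19,650; Hillcrest Literacy $21,600; Harbor Advocacy $5,550; Lower Transit $41,550. Sum = $104,250.
Difference $104,200 − $104,250 = −$50 applied to Upper Housing: Upper Housing becomes $19,600.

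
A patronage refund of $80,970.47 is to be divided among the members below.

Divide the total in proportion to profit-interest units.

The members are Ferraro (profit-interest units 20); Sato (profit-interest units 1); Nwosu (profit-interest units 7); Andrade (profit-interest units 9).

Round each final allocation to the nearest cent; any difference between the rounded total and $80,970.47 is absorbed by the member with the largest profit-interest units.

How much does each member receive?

Profit-interest units total: 20 + 1 + 7 + 9 = 37.
Proportional shares: Ferraro 43,767.8216; Sato 2,188.3911; Nwosu 15,318.7376; Andrade 19,695.5197.
At nearest cent: Ferraro $43,767.82; Sato $2,188.39; Nwosu $15,318.74; Andrade $19,695.52. Sum = $80,970.47.
No rounding difference to absorb.

Ferraro: $43,767.82; Sato: $2,188.39; Nwosu: $15,318.74; Andrade: $19,695.52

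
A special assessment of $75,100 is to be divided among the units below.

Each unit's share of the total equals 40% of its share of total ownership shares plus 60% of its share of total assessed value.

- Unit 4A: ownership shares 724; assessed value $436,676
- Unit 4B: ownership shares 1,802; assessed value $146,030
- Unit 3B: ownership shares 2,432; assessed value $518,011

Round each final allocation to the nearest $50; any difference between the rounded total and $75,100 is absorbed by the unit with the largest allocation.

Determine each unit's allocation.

Totals — ownership shares 4,958, assessed value 1,100,717.
Combined weights (40% ownership shares + 60% assessed value): Unit 4A 0.2964; Unit 4B 0.2250; Unit 3B 0.4786.
Raw shares: Unit 4A 22,262.82; Unit 4B 16,896.15; Unit 3B 35,941.02.
Rounded to nearest $50: Unit 4A $22,250; Unit 4B $16,900; Unit 3B $35,950. Sum = $75,100.
Rounded total matches; no reconciliation needed.

Unit 4A: $22,250; Unit 4B: $16,900; Unit 3B: $35,950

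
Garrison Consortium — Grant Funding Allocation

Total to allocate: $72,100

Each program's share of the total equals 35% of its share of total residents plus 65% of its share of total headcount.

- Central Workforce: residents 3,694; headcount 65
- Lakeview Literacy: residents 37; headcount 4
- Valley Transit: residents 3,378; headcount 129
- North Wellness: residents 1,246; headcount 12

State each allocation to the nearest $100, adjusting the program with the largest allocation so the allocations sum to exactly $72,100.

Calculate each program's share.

Central Workforce: $25,700 · Lakeview Literacy: $1,000 · Valley Transit: $39,000 · North Wellness: $6,400

Totals — residents 8,355, headcount 210.
Composite weights (35% residents + 65% headcount): Central Workforce 0.3559; Lakeview Literacy 0.0139; Valley Transit 0.5408; North Wellness 0.0893.
Pro-rata amounts: Central Workforce 25,663.00; Lakeview Literacy 1,004.42; Valley Transit 38,991.23; North Wellness 6,441.35.
At nearest $100: Central Workforce $25,700; Lakeview Literacy $1,000; Valley Transit $39,000; North Wellness $6,400. Sum = $72,100.
No rounding difference to absorb.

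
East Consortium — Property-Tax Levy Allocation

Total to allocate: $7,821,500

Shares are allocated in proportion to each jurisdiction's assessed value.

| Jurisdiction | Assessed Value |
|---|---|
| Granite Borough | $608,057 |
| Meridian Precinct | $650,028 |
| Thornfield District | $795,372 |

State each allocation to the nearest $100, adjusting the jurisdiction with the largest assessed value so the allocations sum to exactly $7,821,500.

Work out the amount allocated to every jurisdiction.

Assessed value total: 608,057 + 650,028 + 795,372 = 2,053,457.
Proportional shares: Granite Borough 2,316,054.26; Meridian Precinct 2,475,919.39; Thornfield District 3,029,526.35.
At nearest $100: Granite Borough $2,316,100; Meridian Precinct $2,475,900; Thornfield District $3,029,500. Sum = $7,821,500.
Rounded total matches; no reconciliation needed.

Granite Borough: $2,316,100 · Meridian Precinct: $2,475,900 · Thornfield District: $3,029,500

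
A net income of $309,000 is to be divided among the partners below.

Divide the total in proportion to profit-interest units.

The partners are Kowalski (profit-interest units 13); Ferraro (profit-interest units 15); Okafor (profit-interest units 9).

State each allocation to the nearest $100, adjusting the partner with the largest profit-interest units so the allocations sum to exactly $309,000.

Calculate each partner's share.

Sum of profit-interest units: 37.
Proportional shares: Kowalski 13/37 × $309,000 = 108,567.57; Ferraro 15/37 × $309,000 = 125,270.27; Okafor 9/37 × $309,000 = 75,162.16.
After rounding ($100): Kowalski $108,600; Ferraro $125,300; Okafor $75,200. Sum = $309,100.
Difference $309,000 − $309,100 = −$100 applied to largest profit-interest units (Ferraro): Ferraro becomes $125,200.

Kowalski: $108,600 | Ferraro: $125,200 | Okafor: $75,200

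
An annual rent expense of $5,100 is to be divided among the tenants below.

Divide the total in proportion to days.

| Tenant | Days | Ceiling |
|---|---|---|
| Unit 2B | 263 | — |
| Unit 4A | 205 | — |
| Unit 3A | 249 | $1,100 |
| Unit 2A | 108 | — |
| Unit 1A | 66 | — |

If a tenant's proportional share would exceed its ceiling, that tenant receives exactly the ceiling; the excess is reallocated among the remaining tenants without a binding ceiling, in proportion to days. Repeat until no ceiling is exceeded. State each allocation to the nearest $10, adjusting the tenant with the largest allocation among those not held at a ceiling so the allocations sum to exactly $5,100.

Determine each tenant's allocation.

Combined days = 891.
Proportional shares (ignoring caps): Unit 2B 1,505.39; Unit 4A 1,173.40; Unit 3A 1,425.25; Unit 2A 618.18; Unit 1A 377.78.
Capped: Unit 3A ($1,100); remaining pool $4,000 reallocated over remaining days 642.
Shares after redistribution: Unit 2B 1,638.63 → $1,640; Unit 4A 1,277.26 → $1,280; Unit 2A 672.90 → $670; Unit 1A 411.21 → $410.

Unit 2B: $1,640 | Unit 4A: $1,280 | Unit 3A: $1,100 | Unit 2A: $670 | Unit 1A: $410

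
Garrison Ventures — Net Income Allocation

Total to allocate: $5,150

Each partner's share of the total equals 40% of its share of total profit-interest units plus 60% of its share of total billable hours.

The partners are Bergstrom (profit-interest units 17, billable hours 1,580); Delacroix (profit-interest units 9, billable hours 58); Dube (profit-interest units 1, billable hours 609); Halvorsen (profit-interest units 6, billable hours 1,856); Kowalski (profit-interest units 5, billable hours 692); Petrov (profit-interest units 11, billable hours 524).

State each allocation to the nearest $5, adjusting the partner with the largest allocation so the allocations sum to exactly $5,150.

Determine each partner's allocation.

Profit-interest units total 49; billable hours total 5,319.
Composite weights (40% profit-interest units + 60% billable hours): Bergstrom 0.3170; Delacroix 0.0800; Dube 0.0769; Halvorsen 0.2583; Kowalski 0.1189; Petrov 0.1489.
Pro-rata amounts: Bergstrom 1,632.57; Delacroix 412.06; Dube 395.83; Halvorsen 1,330.46; Kowalski 612.21; Petrov 766.86.
Rounded to nearest $5: Bergstrom $1,635; Delacroix $410; Dube $395; Halvorsen $1,330; Kowalski $610; Petrov $765. Sum = $5,145.
Difference $5,150 − $5,145 = +$5 applied to largest allocation (Bergstrom): Bergstrom becomes $1,640.

Bergstrom: $1,640 · Delacroix: $410 · Dube: $395 · Halvorsen: $1,330 · Kowalski: $610 · Petrov: $765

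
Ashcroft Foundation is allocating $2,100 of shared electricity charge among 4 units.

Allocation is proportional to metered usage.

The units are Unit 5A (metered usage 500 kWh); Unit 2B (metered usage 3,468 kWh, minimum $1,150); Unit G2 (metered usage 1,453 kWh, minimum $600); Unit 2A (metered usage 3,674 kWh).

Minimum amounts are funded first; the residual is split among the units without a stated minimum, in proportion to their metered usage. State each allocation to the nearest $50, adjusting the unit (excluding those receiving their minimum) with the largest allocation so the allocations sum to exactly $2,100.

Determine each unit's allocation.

Unit 5A: $50 · Unit 2B: $1,150 · Unit G2: $600 · Unit 2A: $300

Minimums first: Unit 2B $1,150; Unit G2 $600. Remaining pool $350.
Remaining pool split over remaining metered usage 4,174: Unit 5A 41.93 → $50; Unit 2A 308.07 → $300.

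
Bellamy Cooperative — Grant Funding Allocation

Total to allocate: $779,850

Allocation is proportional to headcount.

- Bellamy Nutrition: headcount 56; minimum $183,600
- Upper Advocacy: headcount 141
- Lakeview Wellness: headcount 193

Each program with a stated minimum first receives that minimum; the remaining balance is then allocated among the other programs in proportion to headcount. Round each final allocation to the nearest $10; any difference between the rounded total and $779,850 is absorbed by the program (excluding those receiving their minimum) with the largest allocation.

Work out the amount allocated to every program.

Minimums first: Bellamy Nutrition $183,600. Balance $596,250.
Balance split over remaining headcount 334: Upper Advocacy 251,710.33 → $251,710; Lakeview Wellness 344,539.67 → $344,540.

Bellamy Nutrition: $183,600; Upper Advocacy: $251,710; Lakeview Wellness: $344,540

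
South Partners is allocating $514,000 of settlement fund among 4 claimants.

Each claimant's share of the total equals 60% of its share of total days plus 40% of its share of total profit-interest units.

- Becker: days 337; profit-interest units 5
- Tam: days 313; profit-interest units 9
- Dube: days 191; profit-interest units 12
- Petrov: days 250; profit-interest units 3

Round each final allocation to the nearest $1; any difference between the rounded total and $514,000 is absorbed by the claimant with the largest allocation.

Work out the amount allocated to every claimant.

Becker: $130,710 · Tam: $152,285 · Dube: $139,067 · Petrov: $91,938

Days total 1,091; profit-interest units total 29.
Blended shares (60% days + 40% profit-interest units): Becker 0.2543; Tam 0.2963; Dube 0.2706; Petrov 0.1789.
Raw shares: Becker 130,710.24; Tam 152,284.62; Dube 139,067.06; Petrov 91,938.08.
Rounded to nearest $1: Becker $130,710; Tam $152,285; Dube $139,067; Petrov $91,938. Sum = $514,000.
No rounding difference to absorb.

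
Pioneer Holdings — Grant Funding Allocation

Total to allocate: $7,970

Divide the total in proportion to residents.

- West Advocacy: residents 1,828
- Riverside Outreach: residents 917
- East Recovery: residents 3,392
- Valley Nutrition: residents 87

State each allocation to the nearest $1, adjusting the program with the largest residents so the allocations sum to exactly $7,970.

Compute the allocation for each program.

Combined residents = 1,828 + 917 + 3,392 + 87 = 6,224.
Pro-rata amounts: West Advocacy 2,340.80; Riverside Outreach 1,174.24; East Recovery 4,343.55; Valley Nutrition 111.41.
After rounding ($1): West Advocacy $2,341; Riverside Outreach $1,174; East Recovery $4,344; Valley Nutrition $111. Sum = $7,970.
Sum already equals the total — no adjustment.

West Advocacy: $2,341; Riverside Outreach: $1,174; East Recovery: $4,344; Valley Nutrition: $111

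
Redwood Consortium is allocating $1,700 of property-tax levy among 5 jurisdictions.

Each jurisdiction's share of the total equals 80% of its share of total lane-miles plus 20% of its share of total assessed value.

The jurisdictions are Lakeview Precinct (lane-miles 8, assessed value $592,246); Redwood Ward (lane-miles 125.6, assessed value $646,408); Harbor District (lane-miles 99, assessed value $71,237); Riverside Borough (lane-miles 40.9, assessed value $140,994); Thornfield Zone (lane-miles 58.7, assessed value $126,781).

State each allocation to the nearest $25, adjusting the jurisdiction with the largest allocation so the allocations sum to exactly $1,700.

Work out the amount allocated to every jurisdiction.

Lane-miles total 332.2; assessed value total 1,577,666.
Composite weights (80% lane-miles + 20% assessed value): Lakeview Precinct 0.0943; Redwood Ward 0.3844; Harbor District 0.2474; Riverside Borough 0.1164; Thornfield Zone 0.1574.
Raw shares: Lakeview Precinct 160.39; Redwood Ward 653.50; Harbor District 420.65; Riverside Borough 197.83; Thornfield Zone 267.64.
After rounding ($25): Lakeview Precinct $150; Redwood Ward $650; Harbor District $425; Riverside Borough $200; Thornfield Zone $275. Sum = $1,700.
No rounding difference to absorb.

Lakeview Precinct: $150 | Redwood Ward: $650 | Harbor District: $425 | Riverside Borough: $200 | Thornfield Zone: $275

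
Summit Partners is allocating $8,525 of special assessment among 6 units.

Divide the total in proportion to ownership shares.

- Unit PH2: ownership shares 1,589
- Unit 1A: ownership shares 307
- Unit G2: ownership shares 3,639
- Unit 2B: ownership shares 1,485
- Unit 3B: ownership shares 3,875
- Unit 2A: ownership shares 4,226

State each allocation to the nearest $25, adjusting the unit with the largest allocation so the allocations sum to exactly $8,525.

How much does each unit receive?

Unit PH2: $900 | Unit 1A: $175 | Unit G2: $2,050 | Unit 2B: $825 | Unit 3B: $2,175 | Unit 2A: $2,400

Combined ownership shares = 15,121.
Unrounded shares: Unit PH2 1,589/15,121 × $8,525 = 895.86; Unit 1A 307/15,121 × $8,525 = 173.08; Unit G2 3,639/15,121 × $8,525 = 2,051.62; Unit 2B 1,485/15,121 × $8,525 = 837.22; Unit 3B 3,875/15,121 × $8,525 = 2,184.67; Unit 2A 4,226/15,121 × $8,525 = 2,382.56.
At nearest $25: Unit PH2 $900; Unit 1A $175; Unit G2 $2,050; Unit 2B $825; Unit 3B $2,175; Unit 2A $2,375. Sum = $8,500.
Difference $8,525 − $8,500 = +$25 applied to largest allocation (Unit 2A): Unit 2A becomes $2,400.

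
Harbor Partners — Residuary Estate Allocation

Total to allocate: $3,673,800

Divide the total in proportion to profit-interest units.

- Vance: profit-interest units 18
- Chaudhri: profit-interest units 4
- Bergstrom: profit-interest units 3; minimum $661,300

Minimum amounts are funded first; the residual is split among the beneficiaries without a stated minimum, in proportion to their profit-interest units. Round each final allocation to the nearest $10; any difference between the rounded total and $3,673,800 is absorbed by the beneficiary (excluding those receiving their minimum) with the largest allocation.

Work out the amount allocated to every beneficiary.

Guaranteed amounts: Bergstrom $661,300. Balance $3,012,500.
Balance split over remaining profit-interest units 22: Vance 2,464,772.73 → $2,464,770; Chaudhri 547,727.27 → $547,730.

Vance: $2,464,770 · Chaudhri: $547,730 · Bergstrom: $661,300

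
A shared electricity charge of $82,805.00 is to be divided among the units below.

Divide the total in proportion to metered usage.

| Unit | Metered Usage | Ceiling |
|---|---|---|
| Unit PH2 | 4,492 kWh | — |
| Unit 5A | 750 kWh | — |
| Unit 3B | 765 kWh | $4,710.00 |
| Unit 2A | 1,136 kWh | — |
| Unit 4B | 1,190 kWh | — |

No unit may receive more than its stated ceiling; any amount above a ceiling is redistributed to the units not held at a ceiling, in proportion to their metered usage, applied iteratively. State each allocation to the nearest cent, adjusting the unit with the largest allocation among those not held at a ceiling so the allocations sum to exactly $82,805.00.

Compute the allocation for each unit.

Unit PH2: $46,353.42 | Unit 5A: $7,739.33 | Unit 3B: $4,710.00 | Unit 2A: $11,722.51 | Unit 4B: $12,279.74

Metered usage total: 8,333.
Proportional shares (ignoring caps): Unit PH2 44,636.9927; Unit 5A 7,452.7481; Unit 3B 7,601.8031; Unit 2A 11,288.4291; Unit 4B 11,825.0270.
Held at cap: Unit 3B ($4,710.00); balance $78,095.00 reallocated over remaining metered usage 7,568.
Remaining shares: Unit PH2 46,353.4276 → $46,353.43; Unit 5A 7,739.3301 → $7,739.33; Unit 2A 11,722.5053 → $11,722.51; Unit 4B 12,279.7371 → $12,279.74.
Rounding difference −$0.01 applied to Unit PH2 → $46,353.42.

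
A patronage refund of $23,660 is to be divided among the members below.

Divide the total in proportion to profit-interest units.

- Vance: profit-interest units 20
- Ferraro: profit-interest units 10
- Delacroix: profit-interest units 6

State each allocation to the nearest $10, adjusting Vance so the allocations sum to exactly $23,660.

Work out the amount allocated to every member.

Vance: $13,150; Ferraro: $6,570; Delacroix: $3,940

Combined profit-interest units = 36.
Pro-rata amounts: Vance 20/36 × $23,660 = 13,144.44; Ferraro 10/36 × $23,660 = 6,572.22; Delacroix 6/36 × $23,660 = 3,943.33.
Rounded to nearest $10: Vance $13,140; Ferraro $6,570; Delacroix $3,940. Sum = $23,650.
Difference $23,660 − $23,650 = +$10 applied to Vance: Vance becomes $13,150.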